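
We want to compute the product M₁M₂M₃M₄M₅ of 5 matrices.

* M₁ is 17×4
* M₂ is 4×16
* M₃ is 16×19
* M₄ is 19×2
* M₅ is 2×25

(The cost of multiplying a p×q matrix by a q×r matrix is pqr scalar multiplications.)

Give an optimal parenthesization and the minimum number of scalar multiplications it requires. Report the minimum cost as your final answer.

Adjacent pairs: M₁M₂ = 17·4·16 = 1088; M₂M₃ = 4·16·19 = 1216; M₃M₄ = 16·19·2 = 608; M₄M₅ = 19·2·25 = 950.
Length 3: M₁..M₃: k=1: 0+1216+17·4·19=2508; k=2: 1088+0+17·16·19=6256 → min 2508 | M₂..M₄: k=2: 0+608+4·16·2=736; k=3: 1216+0+4·19·2=1368 → min 736 | M₃..M₅: k=3: 0+950+16·19·25=8550; k=4: 608+0+16·2·25=1408 → min 1408.
Length 4: M₁..M₄: k=1: 0+736+17·4·2=872; k=2: 1088+608+17·16·2=2240; k=3: 2508+0+17·19·2=3154 → min 872 | M₂..M₅: k=2: 0+1408+4·16·25=3008; k=3: 1216+950+4·19·25=4066; k=4: 736+0+4·2·25=936 → min 936.
Length 5: M₁..M₅: k=1: 0+936+17·4·25=2636; k=2: 1088+1408+17·16·25=9296; k=3: 2508+950+17·19·25=11533; k=4: 872+0+17·2·25=1722 → min 1722.
Optimal parenthesization: ((M₁(M₂(M₃M₄)))M₅) with cost 1722.

1722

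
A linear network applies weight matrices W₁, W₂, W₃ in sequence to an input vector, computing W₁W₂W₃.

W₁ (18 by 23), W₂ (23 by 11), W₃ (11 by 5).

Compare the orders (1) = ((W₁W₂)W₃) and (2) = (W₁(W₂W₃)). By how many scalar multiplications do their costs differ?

2209

Order (1) = ((W₁W₂)W₃): (W₁W₂): 18×23 by 23×11 → 18×11, cost 18·23·11 = 4554; ((W₁W₂)W₃): 18×11 by 11×5 → 18×5, cost 18·11·5 = 990; cumulative 5544. Total 5544.
Order (2) = (W₁(W₂W₃)): (W₂W₃): 23×11 by 11×5 → 23×5, cost 23·11·5 = 1265; (W₁(W₂W₃)): 18×23 by 23×5 → 18×5, cost 18·23·5 = 2070; cumulative 3335. Total 3335.
Difference: |5544 − 3335| = 2209.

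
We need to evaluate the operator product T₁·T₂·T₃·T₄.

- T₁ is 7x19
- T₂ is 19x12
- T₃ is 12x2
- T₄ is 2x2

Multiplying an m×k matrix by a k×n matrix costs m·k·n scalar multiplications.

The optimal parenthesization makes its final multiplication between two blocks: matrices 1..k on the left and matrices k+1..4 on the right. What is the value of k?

Adjacent pairs: T₁T₂ = 7·19·12 = 1596; T₂T₃ = 19·12·2 = 456; T₃T₄ = 12·2·2 = 48.
Length 3: T₁..T₃: k=1: 0+456+7·19·2=722; k=2: 1596+0+7·12·2=1764 → min 722 | T₂..T₄: k=2: 0+48+19·12·2=504; k=3: 456+0+19·2·2=532 → min 504.
Top-level splits: k=1: (T₁..T₁)·(T₂..T₄) → 0+504+7·19·2 = 770; k=2: (T₁..T₂)·(T₃..T₄) → 1596+48+7·12·2 = 1812; k=3: (T₁..T₃)·(T₄..T₄) → 722+0+7·2·2 = 750.
Best split is after T₃, i.e. k = 3.

3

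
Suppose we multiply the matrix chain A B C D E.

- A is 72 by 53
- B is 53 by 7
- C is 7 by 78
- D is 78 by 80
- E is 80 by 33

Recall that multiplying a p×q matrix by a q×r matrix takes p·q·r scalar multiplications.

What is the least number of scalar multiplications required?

105504

Adjacent pairs: AB = 72·53·7 = 26712; BC = 53·7·78 = 28938; CD = 7·78·80 = 43680; DE = 78·80·33 = 205920.
Length 3: A..C: k=1: 0+28938+72·53·78=326586; k=2: 26712+0+72·7·78=66024 → min 66024 | B..D: k=2: 0+43680+53·7·80=73360; k=3: 28938+0+53·78·80=359658 → min 73360 | C..E: k=3: 0+205920+7·78·33=223938; k=4: 43680+0+7·80·33=62160 → min 62160.
Length 4: A..D: k=1: 0+73360+72·53·80=378640; k=2: 26712+43680+72·7·80=110712; k=3: 66024+0+72·78·80=515304 → min 110712 | B..E: k=2: 0+62160+53·7·33=74403; k=3: 28938+205920+53·78·33=371280; k=4: 73360+0+53·80·33=213280 → min 74403.
Length 5: A..E: k=1: 0+74403+72·53·33=200331; k=2: 26712+62160+72·7·33=105504; k=3: 66024+205920+72·78·33=457272; k=4: 110712+0+72·80·33=300792 → min 105504.
Optimal order: ((A B) ((C D) E)) with cost 105504.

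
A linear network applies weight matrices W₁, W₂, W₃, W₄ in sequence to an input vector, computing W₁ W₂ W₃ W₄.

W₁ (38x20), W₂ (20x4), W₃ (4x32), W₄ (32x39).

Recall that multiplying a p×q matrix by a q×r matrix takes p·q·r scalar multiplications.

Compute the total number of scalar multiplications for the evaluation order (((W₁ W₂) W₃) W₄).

(W₁ W₂): 38×20 by 20×4 → 38×4, cost 38·20·4 = 3040
((W₁ W₂) W₃): 38×4 by 4×32 → 38×32, cost 38·4·32 = 4864; cumulative 7904
(((W₁ W₂) W₃) W₄): 38×32 by 32×39 → 38×39, cost 38·32·39 = 47424; cumulative 55328
Total: 55328 scalar multiplications.

55328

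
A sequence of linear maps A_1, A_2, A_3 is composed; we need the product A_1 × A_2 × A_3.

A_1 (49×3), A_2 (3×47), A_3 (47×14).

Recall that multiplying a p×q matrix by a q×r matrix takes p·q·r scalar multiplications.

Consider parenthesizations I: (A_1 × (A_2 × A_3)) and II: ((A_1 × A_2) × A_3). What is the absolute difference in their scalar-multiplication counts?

35119

Order I = (A_1 × (A_2 × A_3)): (A_2 × A_3): 3×47 by 47×14 → 3×14, cost 3·47·14 = 1974; (A_1 × (A_2 × A_3)): 49×3 by 3×14 → 49×14, cost 49·3·14 = 2058; cumulative 4032. Total 4032.
Order II = ((A_1 × A_2) × A_3): (A_1 × A_2): 49×3 by 3×47 → 49×47, cost 49·3·47 = 6909; ((A_1 × A_2) × A_3): 49×47 by 47×14 → 49×14, cost 49·47·14 = 32242; cumulative 39151. Total 39151.
Difference: |4032 − 39151| = 35119.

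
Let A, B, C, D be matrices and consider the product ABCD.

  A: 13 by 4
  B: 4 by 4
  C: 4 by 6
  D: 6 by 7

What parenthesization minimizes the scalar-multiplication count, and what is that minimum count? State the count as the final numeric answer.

Adjacent pairs: AB = 13·4·4 = 208; BC = 4·4·6 = 96; CD = 4·6·7 = 168.
Length 3: A..C: k=1: 0+96+13·4·6=408; k=2: 208+0+13·4·6=520 → min 408 | B..D: k=2: 0+168+4·4·7=280; k=3: 96+0+4·6·7=264 → min 264.
Length 4: A..D: k=1: 0+264+13·4·7=628; k=2: 208+168+13·4·7=740; k=3: 408+0+13·6·7=954 → min 628.
Optimal parenthesization: (A((BC)D)) with cost 628.

628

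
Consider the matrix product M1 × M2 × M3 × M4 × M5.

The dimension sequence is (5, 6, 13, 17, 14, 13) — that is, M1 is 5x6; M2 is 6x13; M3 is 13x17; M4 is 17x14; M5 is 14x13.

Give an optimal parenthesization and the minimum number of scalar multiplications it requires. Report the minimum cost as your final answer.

Adjacent pairs: M1M2 = 5·6·13 = 390; M2M3 = 6·13·17 = 1326; M3M4 = 13·17·14 = 3094; M4M5 = 17·14·13 = 3094.
Length 3: M1..M3: k=1: 0+1326+5·6·17=1836; k=2: 390+0+5·13·17=1495 → min 1495 | M2..M4: k=2: 0+3094+6·13·14=4186; k=3: 1326+0+6·17·14=2754 → min 2754 | M3..M5: k=3: 0+3094+13·17·13=5967; k=4: 3094+0+13·14·13=5460 → min 5460.
Length 4: M1..M4: k=1: 0+2754+5·6·14=3174; k=2: 390+3094+5·13·14=4394; k=3: 1495+0+5·17·14=2685 → min 2685 | M2..M5: k=2: 0+5460+6·13·13=6474; k=3: 1326+3094+6·17·13=5746; k=4: 2754+0+6·14·13=3846 → min 3846.
Length 5: M1..M5: k=1: 0+3846+5·6·13=4236; k=2: 390+5460+5·13·13=6695; k=3: 1495+3094+5·17·13=5694; k=4: 2685+0+5·14·13=3595 → min 3595.
Optimal parenthesization: ((((M1 × M2) × M3) × M4) × M5) with cost 3595.

3595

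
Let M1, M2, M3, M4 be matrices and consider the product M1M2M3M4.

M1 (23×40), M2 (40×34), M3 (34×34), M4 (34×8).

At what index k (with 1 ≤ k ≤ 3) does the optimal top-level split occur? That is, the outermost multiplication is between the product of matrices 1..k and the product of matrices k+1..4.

Adjacent pairs: M1M2 = 23·40·34 = 31280; M2M3 = 40·34·34 = 46240; M3M4 = 34·34·8 = 9248.
Length 3: M1..M3: k=1: 0+46240+23·40·34=77520; k=2: 31280+0+23·34·34=57868 → min 57868 | M2..M4: k=2: 0+9248+40·34·8=20128; k=3: 46240+0+40·34·8=57120 → min 20128.
Top-level splits: k=1: (M1..M1)·(M2..M4) → 0+20128+23·40·8 = 27488; k=2: (M1..M2)·(M3..M4) → 31280+9248+23·34·8 = 46784; k=3: (M1..M3)·(M4..M4) → 57868+0+23·34·8 = 64124.
Best split is after M1, i.e. k = 1.

1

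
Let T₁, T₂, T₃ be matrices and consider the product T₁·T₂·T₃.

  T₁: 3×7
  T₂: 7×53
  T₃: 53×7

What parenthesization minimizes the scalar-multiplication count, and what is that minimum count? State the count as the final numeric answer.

(T₁·(T₂·T₃)): cost 2744.
((T₁·T₂)·T₃): cost 2226.
Optimal: ((T₁·T₂)·T₃) with cost 2226.

2226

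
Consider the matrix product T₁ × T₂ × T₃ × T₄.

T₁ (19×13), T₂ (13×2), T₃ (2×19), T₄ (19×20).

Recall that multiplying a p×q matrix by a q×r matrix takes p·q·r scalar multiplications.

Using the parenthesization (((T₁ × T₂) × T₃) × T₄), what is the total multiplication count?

8436

(T₁ × T₂): 19×13 by 13×2 → 19×2, cost 19·13·2 = 494
((T₁ × T₂) × T₃): 19×2 by 2×19 → 19×19, cost 19·2·19 = 722; cumulative 1216
(((T₁ × T₂) × T₃) × T₄): 19×19 by 19×20 → 19×20, cost 19·19·20 = 7220; cumulative 8436
Total: 8436 scalar multiplications.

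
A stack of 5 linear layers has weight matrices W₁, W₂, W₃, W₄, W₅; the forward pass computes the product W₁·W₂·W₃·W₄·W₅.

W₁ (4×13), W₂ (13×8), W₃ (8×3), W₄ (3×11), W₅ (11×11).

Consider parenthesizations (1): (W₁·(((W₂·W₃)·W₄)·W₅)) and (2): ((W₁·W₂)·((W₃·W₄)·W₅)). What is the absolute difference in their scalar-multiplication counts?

886

Order (1) = (W₁·(((W₂·W₃)·W₄)·W₅)): (W₂·W₃): 13×8 by 8×3 → 13×3, cost 13·8·3 = 312; ((W₂·W₃)·W₄): 13×3 by 3×11 → 13×11, cost 13·3·11 = 429; cumulative 741; (((W₂·W₃)·W₄)·W₅): 13×11 by 11×11 → 13×11, cost 13·11·11 = 1573; cumulative 2314; (W₁·(((W₂·W₃)·W₄)·W₅)): 4×13 by 13×11 → 4×11, cost 4·13·11 = 572; cumulative 2886. Total 2886.
Order (2) = ((W₁·W₂)·((W₃·W₄)·W₅)): (W₁·W₂): 4×13 by 13×8 → 4×8, cost 4·13·8 = 416; (W₃·W₄): 8×3 by 3×11 → 8×11, cost 8·3·11 = 264; ((W₃·W₄)·W₅): 8×11 by 11×11 → 8×11, cost 8·11·11 = 968; cumulative 1232; ((W₁·W₂)·((W₃·W₄)·W₅)): 4×8 by 8×11 → 4×11, cost 4·8·11 = 352; cumulative 2000. Total 2000.
Difference: |2886 − 2000| = 886.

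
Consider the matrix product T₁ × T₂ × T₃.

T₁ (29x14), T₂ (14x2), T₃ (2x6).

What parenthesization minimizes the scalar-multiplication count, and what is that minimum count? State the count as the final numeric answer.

(T₁ × (T₂ × T₃)): cost 2604.
((T₁ × T₂) × T₃): cost 1160.
Optimal: ((T₁ × T₂) × T₃) with cost 1160.

1160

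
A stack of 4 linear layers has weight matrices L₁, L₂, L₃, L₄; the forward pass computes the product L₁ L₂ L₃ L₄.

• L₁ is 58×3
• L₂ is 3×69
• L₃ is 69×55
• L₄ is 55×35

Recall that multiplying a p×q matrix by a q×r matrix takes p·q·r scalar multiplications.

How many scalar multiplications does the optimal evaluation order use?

23250

Adjacent pairs: L₁L₂ = 58·3·69 = 12006; L₂L₃ = 3·69·55 = 11385; L₃L₄ = 69·55·35 = 132825.
Length 3: L₁..L₃: k=1: 0+11385+58·3·55=20955; k=2: 12006+0+58·69·55=232116 → min 20955 | L₂..L₄: k=2: 0+132825+3·69·35=140070; k=3: 11385+0+3·55·35=17160 → min 17160.
Length 4: L₁..L₄: k=1: 0+17160+58·3·35=23250; k=2: 12006+132825+58·69·35=284901; k=3: 20955+0+58·55·35=132605 → min 23250.
Optimal order: (L₁ ((L₂ L₃) L₄)) with cost 23250.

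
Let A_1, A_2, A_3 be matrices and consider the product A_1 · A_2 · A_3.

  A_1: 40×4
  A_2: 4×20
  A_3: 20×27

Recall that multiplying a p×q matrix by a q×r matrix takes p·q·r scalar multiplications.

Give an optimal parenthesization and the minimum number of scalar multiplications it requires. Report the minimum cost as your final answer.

(A_1 · (A_2 · A_3)): cost 6480.
((A_1 · A_2) · A_3): cost 24800.
Optimal: (A_1 · (A_2 · A_3)) with cost 6480.

6480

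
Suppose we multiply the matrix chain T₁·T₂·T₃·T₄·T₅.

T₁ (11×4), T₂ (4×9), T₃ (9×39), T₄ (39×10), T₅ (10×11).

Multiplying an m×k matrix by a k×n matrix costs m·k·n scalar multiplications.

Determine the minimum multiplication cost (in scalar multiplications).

3888

Adjacent pairs: T₁T₂ = 11·4·9 = 396; T₂T₃ = 4·9·39 = 1404; T₃T₄ = 9·39·10 = 3510; T₄T₅ = 39·10·11 = 4290.
Length 3: T₁..T₃: k=1: 0+1404+11·4·39=3120; k=2: 396+0+11·9·39=4257 → min 3120 | T₂..T₄: k=2: 0+3510+4·9·10=3870; k=3: 1404+0+4·39·10=2964 → min 2964 | T₃..T₅: k=3: 0+4290+9·39·11=8151; k=4: 3510+0+9·10·11=4500 → min 4500.
Length 4: T₁..T₄: k=1: 0+2964+11·4·10=3404; k=2: 396+3510+11·9·10=4896; k=3: 3120+0+11·39·10=7410 → min 3404 | T₂..T₅: k=2: 0+4500+4·9·11=4896; k=3: 1404+4290+4·39·11=7410; k=4: 2964+0+4·10·11=3404 → min 3404.
Length 5: T₁..T₅: k=1: 0+3404+11·4·11=3888; k=2: 396+4500+11·9·11=5985; k=3: 3120+4290+11·39·11=12129; k=4: 3404+0+11·10·11=4614 → min 3888.
Optimal order: (T₁·(((T₂·T₃)·T₄)·T₅)) with cost 3888.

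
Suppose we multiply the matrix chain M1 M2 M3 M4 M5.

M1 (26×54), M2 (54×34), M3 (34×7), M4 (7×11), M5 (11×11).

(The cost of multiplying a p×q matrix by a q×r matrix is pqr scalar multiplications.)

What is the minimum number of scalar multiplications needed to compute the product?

Adjacent pairs: M1M2 = 26·54·34 = 47736; M2M3 = 54·34·7 = 12852; M3M4 = 34·7·11 = 2618; M4M5 = 7·11·11 = 847.
Length 3: M1..M3: k=1: 0+12852+26·54·7=22680; k=2: 47736+0+26·34·7=53924 → min 22680 | M2..M4: k=2: 0+2618+54·34·11=22814; k=3: 12852+0+54·7·11=17010 → min 17010 | M3..M5: k=3: 0+847+34·7·11=3465; k=4: 2618+0+34·11·11=6732 → min 3465.
Length 4: M1..M4: k=1: 0+17010+26·54·11=32454; k=2: 47736+2618+26·34·11=60078; k=3: 22680+0+26·7·11=24682 → min 24682 | M2..M5: k=2: 0+3465+54·34·11=23661; k=3: 12852+847+54·7·11=17857; k=4: 17010+0+54·11·11=23544 → min 17857.
Length 5: M1..M5: k=1: 0+17857+26·54·11=33301; k=2: 47736+3465+26·34·11=60925; k=3: 22680+847+26·7·11=25529; k=4: 24682+0+26·11·11=27828 → min 25529.
Optimal order: ((M1 (M2 M3)) (M4 M5)) with cost 25529.

25529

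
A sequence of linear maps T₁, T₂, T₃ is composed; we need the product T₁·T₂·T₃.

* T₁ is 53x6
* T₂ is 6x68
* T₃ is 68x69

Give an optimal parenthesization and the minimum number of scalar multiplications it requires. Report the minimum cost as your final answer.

(T₁·(T₂·T₃)): cost 50094.
((T₁·T₂)·T₃): cost 270300.
Optimal: (T₁·(T₂·T₃)) with cost 50094.

50094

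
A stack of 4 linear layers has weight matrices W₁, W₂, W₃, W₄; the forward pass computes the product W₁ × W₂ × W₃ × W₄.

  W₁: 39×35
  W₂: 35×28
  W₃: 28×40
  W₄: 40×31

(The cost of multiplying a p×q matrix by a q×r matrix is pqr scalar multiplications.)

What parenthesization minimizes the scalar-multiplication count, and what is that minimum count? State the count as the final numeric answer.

Adjacent pairs: W₁W₂ = 39·35·28 = 38220; W₂W₃ = 35·28·40 = 39200; W₃W₄ = 28·40·31 = 34720.
Length 3: W₁..W₃: k=1: 0+39200+39·35·40=93800; k=2: 38220+0+39·28·40=81900 → min 81900 | W₂..W₄: k=2: 0+34720+35·28·31=65100; k=3: 39200+0+35·40·31=82600 → min 65100.
Length 4: W₁..W₄: k=1: 0+65100+39·35·31=107415; k=2: 38220+34720+39·28·31=106792; k=3: 81900+0+39·40·31=130260 → min 106792.
Optimal parenthesization: ((W₁ × W₂) × (W₃ × W₄)) with cost 106792.

106792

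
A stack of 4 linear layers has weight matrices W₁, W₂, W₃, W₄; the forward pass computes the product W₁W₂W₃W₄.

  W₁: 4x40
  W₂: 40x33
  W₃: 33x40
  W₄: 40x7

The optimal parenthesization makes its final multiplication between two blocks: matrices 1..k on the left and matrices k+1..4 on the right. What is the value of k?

Adjacent pairs: W₁W₂ = 4·40·33 = 5280; W₂W₃ = 40·33·40 = 52800; W₃W₄ = 33·40·7 = 9240.
Length 3: W₁..W₃: k=1: 0+52800+4·40·40=59200; k=2: 5280+0+4·33·40=10560 → min 10560 | W₂..W₄: k=2: 0+9240+40·33·7=18480; k=3: 52800+0+40·40·7=64000 → min 18480.
Top-level splits: k=1: (W₁..W₁)·(W₂..W₄) → 0+18480+4·40·7 = 19600; k=2: (W₁..W₂)·(W₃..W₄) → 5280+9240+4·33·7 = 15444; k=3: (W₁..W₃)·(W₄..W₄) → 10560+0+4·40·7 = 11680.
Best split is after W₃, i.e. k = 3.

3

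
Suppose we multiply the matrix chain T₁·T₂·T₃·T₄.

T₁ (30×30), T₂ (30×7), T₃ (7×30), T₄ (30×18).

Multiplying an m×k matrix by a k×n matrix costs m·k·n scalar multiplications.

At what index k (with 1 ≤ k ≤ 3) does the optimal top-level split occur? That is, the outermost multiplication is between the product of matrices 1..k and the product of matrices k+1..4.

Adjacent pairs: T₁T₂ = 30·30·7 = 6300; T₂T₃ = 30·7·30 = 6300; T₃T₄ = 7·30·18 = 3780.
Length 3: T₁..T₃: k=1: 0+6300+30·30·30=33300; k=2: 6300+0+30·7·30=12600 → min 12600 | T₂..T₄: k=2: 0+3780+30·7·18=7560; k=3: 6300+0+30·30·18=22500 → min 7560.
Top-level splits: k=1: (T₁..T₁)·(T₂..T₄) → 0+7560+30·30·18 = 23760; k=2: (T₁..T₂)·(T₃..T₄) → 6300+3780+30·7·18 = 13860; k=3: (T₁..T₃)·(T₄..T₄) → 12600+0+30·30·18 = 28800.
Best split is after T₂, i.e. k = 2.

2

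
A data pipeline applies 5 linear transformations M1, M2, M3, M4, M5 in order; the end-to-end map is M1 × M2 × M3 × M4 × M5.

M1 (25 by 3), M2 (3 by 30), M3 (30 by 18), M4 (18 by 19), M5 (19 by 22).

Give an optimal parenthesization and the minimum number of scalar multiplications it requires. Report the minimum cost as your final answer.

5550

Adjacent pairs: M1M2 = 25·3·30 = 2250; M2M3 = 3·30·18 = 1620; M3M4 = 30·18·19 = 10260; M4M5 = 18·19·22 = 7524.
Length 3: M1..M3: k=1: 0+1620+25·3·18=2970; k=2: 2250+0+25·30·18=15750 → min 2970 | M2..M4: k=2: 0+10260+3·30·19=11970; k=3: 1620+0+3·18·19=2646 → min 2646 | M3..M5: k=3: 0+7524+30·18·22=19404; k=4: 10260+0+30·19·22=22800 → min 19404.
Length 4: M1..M4: k=1: 0+2646+25·3·19=4071; k=2: 2250+10260+25·30·19=26760; k=3: 2970+0+25·18·19=11520 → min 4071 | M2..M5: k=2: 0+19404+3·30·22=21384; k=3: 1620+7524+3·18·22=10332; k=4: 2646+0+3·19·22=3900 → min 3900.
Length 5: M1..M5: k=1: 0+3900+25·3·22=5550; k=2: 2250+19404+25·30·22=38154; k=3: 2970+7524+25·18·22=20394; k=4: 4071+0+25·19·22=14521 → min 5550.
Optimal parenthesization: (M1 × (((M2 × M3) × M4) × M5)) with cost 5550.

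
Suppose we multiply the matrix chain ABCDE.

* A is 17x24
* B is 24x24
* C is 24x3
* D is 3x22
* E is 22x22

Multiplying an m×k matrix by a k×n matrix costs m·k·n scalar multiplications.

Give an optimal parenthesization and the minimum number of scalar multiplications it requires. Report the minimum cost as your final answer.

Adjacent pairs: AB = 17·24·24 = 9792; BC = 24·24·3 = 1728; CD = 24·3·22 = 1584; DE = 3·22·22 = 1452.
Length 3: A..C: k=1: 0+1728+17·24·3=2952; k=2: 9792+0+17·24·3=11016 → min 2952 | B..D: k=2: 0+1584+24·24·22=14256; k=3: 1728+0+24·3·22=3312 → min 3312 | C..E: k=3: 0+1452+24·3·22=3036; k=4: 1584+0+24·22·22=13200 → min 3036.
Length 4: A..D: k=1: 0+3312+17·24·22=12288; k=2: 9792+1584+17·24·22=20352; k=3: 2952+0+17·3·22=4074 → min 4074 | B..E: k=2: 0+3036+24·24·22=15708; k=3: 1728+1452+24·3·22=4764; k=4: 3312+0+24·22·22=14928 → min 4764.
Length 5: A..E: k=1: 0+4764+17·24·22=13740; k=2: 9792+3036+17·24·22=21804; k=3: 2952+1452+17·3·22=5526; k=4: 4074+0+17·22·22=12302 → min 5526.
Optimal parenthesization: ((A(BC))(DE)) with cost 5526.

5526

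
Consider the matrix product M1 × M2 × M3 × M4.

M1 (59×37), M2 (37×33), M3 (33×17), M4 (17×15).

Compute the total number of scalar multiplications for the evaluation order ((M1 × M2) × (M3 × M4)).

109659

(M1 × M2): 59×37 by 37×33 → 59×33, cost 59·37·33 = 72039
(M3 × M4): 33×17 by 17×15 → 33×15, cost 33·17·15 = 8415
((M1 × M2) × (M3 × M4)): 59×33 by 33×15 → 59×15, cost 59·33·15 = 29205; cumulative 109659
Total: 109659 scalar multiplications.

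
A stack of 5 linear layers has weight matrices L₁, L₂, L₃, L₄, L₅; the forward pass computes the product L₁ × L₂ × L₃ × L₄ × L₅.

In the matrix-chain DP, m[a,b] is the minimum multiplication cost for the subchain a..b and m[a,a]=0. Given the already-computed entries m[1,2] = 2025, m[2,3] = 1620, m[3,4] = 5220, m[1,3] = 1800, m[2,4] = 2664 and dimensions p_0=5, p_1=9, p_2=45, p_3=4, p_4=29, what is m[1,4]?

m[1,4] = min over k∈[1,3] of m[1,k]+m[k+1,4]+p_{0}·p_k·p_{4}.
k=1: 0 + 2664 + 5·9·29 = 3969; k=2: 2025 + 5220 + 5·45·29 = 13770; k=3: 1800 + 0 + 5·4·29 = 2380.
Minimum: 2380 at k=3.

2380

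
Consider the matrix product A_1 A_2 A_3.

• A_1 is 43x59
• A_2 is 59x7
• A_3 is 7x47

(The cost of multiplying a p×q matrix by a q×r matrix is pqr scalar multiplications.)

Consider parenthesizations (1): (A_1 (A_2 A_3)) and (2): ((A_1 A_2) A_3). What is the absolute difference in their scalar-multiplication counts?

106744

Order (1) = (A_1 (A_2 A_3)): (A_2 A_3): 59×7 by 7×47 → 59×47, cost 59·7·47 = 19411; (A_1 (A_2 A_3)): 43×59 by 59×47 → 43×47, cost 43·59·47 = 119239; cumulative 138650. Total 138650.
Order (2) = ((A_1 A_2) A_3): (A_1 A_2): 43×59 by 59×7 → 43×7, cost 43·59·7 = 17759; ((A_1 A_2) A_3): 43×7 by 7×47 → 43×47, cost 43·7·47 = 14147; cumulative 31906. Total 31906.
Difference: |138650 − 31906| = 106744.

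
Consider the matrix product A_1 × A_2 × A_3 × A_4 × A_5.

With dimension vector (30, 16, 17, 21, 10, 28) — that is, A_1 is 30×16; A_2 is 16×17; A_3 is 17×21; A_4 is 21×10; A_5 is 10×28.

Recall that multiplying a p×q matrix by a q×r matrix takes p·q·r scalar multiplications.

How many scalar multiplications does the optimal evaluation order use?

Adjacent pairs: A_1A_2 = 30·16·17 = 8160; A_2A_3 = 16·17·21 = 5712; A_3A_4 = 17·21·10 = 3570; A_4A_5 = 21·10·28 = 5880.
Length 3: A_1..A_3: k=1: 0+5712+30·16·21=15792; k=2: 8160+0+30·17·21=18870 → min 15792 | A_2..A_4: k=2: 0+3570+16·17·10=6290; k=3: 5712+0+16·21·10=9072 → min 6290 | A_3..A_5: k=3: 0+5880+17·21·28=15876; k=4: 3570+0+17·10·28=8330 → min 8330.
Length 4: A_1..A_4: k=1: 0+6290+30·16·10=11090; k=2: 8160+3570+30·17·10=16830; k=3: 15792+0+30·21·10=22092 → min 11090 | A_2..A_5: k=2: 0+8330+16·17·28=15946; k=3: 5712+5880+16·21·28=21000; k=4: 6290+0+16·10·28=10770 → min 10770.
Length 5: A_1..A_5: k=1: 0+10770+30·16·28=24210; k=2: 8160+8330+30·17·28=30770; k=3: 15792+5880+30·21·28=39312; k=4: 11090+0+30·10·28=19490 → min 19490.
Optimal order: ((A_1 × (A_2 × (A_3 × A_4))) × A_5) with cost 19490.

19490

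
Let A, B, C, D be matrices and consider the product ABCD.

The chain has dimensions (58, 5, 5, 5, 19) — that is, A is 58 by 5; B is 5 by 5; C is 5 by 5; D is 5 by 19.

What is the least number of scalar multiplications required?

6110

Adjacent pairs: AB = 58·5·5 = 1450; BC = 5·5·5 = 125; CD = 5·5·19 = 475.
Length 3: A..C: k=1: 0+125+58·5·5=1575; k=2: 1450+0+58·5·5=2900 → min 1575 | B..D: k=2: 0+475+5·5·19=950; k=3: 125+0+5·5·19=600 → min 600.
Length 4: A..D: k=1: 0+600+58·5·19=6110; k=2: 1450+475+58·5·19=7435; k=3: 1575+0+58·5·19=7085 → min 6110.
Optimal order: (A((BC)D)) with cost 6110.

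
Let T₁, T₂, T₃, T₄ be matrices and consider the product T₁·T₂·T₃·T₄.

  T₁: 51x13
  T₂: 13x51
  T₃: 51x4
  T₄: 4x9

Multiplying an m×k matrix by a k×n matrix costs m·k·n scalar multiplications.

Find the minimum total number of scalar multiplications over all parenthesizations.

Adjacent pairs: T₁T₂ = 51·13·51 = 33813; T₂T₃ = 13·51·4 = 2652; T₃T₄ = 51·4·9 = 1836.
Length 3: T₁..T₃: k=1: 0+2652+51·13·4=5304; k=2: 33813+0+51·51·4=44217 → min 5304 | T₂..T₄: k=2: 0+1836+13·51·9=7803; k=3: 2652+0+13·4·9=3120 → min 3120.
Length 4: T₁..T₄: k=1: 0+3120+51·13·9=9087; k=2: 33813+1836+51·51·9=59058; k=3: 5304+0+51·4·9=7140 → min 7140.
Optimal order: ((T₁·(T₂·T₃))·T₄) with cost 7140.

7140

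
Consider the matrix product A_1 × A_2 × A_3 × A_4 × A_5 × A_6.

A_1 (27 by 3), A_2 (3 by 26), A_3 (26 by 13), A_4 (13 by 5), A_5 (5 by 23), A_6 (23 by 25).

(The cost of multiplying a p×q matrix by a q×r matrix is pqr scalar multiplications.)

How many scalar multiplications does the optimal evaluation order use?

5304

Adjacent pairs: A_1A_2 = 27·3·26 = 2106; A_2A_3 = 3·26·13 = 1014; A_3A_4 = 26·13·5 = 1690; A_4A_5 = 13·5·23 = 1495; A_5A_6 = 5·23·25 = 2875.
Length 3: A_1..A_3: k=1: 0+1014+27·3·13=2067; k=2: 2106+0+27·26·13=11232 → min 2067 | A_2..A_4: k=2: 0+1690+3·26·5=2080; k=3: 1014+0+3·13·5=1209 → min 1209 | A_3..A_5: k=3: 0+1495+26·13·23=9269; k=4: 1690+0+26·5·23=4680 → min 4680 | A_4..A_6: k=4: 0+2875+13·5·25=4500; k=5: 1495+0+13·23·25=8970 → min 4500.
Length 4: A_1..A_4: k=1: 0+1209+27·3·5=1614; k=2: 2106+1690+27·26·5=7306; k=3: 2067+0+27·13·5=3822 → min 1614 | A_2..A_5: k=2: 0+4680+3·26·23=6474; k=3: 1014+1495+3·13·23=3406; k=4: 1209+0+3·5·23=1554 → min 1554 | A_3..A_6: k=3: 0+4500+26·13·25=12950; k=4: 1690+2875+26·5·25=7815; k=5: 4680+0+26·23·25=19630 → min 7815.
Length 5: A_1..A_5: k=1: 0+1554+27·3·23=3417; k=2: 2106+4680+27·26·23=22932; k=3: 2067+1495+27·13·23=11635; k=4: 1614+0+27·5·23=4719 → min 3417 | A_2..A_6: k=2: 0+7815+3·26·25=9765; k=3: 1014+4500+3·13·25=6489; k=4: 1209+2875+3·5·25=4459; k=5: 1554+0+3·23·25=3279 → min 3279.
Length 6: A_1..A_6: k=1: 0+3279+27·3·25=5304; k=2: 2106+7815+27·26·25=27471; k=3: 2067+4500+27·13·25=15342; k=4: 1614+2875+27·5·25=7864; k=5: 3417+0+27·23·25=18942 → min 5304.
Optimal order: (A_1 × ((((A_2 × A_3) × A_4) × A_5) × A_6)) with cost 5304.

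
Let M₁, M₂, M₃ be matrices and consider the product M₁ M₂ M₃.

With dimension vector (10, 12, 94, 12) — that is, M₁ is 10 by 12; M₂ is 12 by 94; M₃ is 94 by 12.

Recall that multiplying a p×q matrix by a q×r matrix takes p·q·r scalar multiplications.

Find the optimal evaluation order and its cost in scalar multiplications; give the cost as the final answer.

14976

(M₁ (M₂ M₃)): cost 14976.
((M₁ M₂) M₃): cost 22560.
Optimal: (M₁ (M₂ M₃)) with cost 14976.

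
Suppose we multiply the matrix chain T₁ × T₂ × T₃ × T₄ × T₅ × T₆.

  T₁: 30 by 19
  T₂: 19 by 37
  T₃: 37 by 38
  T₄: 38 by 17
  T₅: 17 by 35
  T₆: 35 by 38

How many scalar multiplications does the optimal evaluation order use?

Adjacent pairs: T₁T₂ = 30·19·37 = 21090; T₂T₃ = 19·37·38 = 26714; T₃T₄ = 37·38·17 = 23902; T₄T₅ = 38·17·35 = 22610; T₅T₆ = 17·35·38 = 22610.
Length 3: T₁..T₃: k=1: 0+26714+30·19·38=48374; k=2: 21090+0+30·37·38=63270 → min 48374 | T₂..T₄: k=2: 0+23902+19·37·17=35853; k=3: 26714+0+19·38·17=38988 → min 35853 | T₃..T₅: k=3: 0+22610+37·38·35=71820; k=4: 23902+0+37·17·35=45917 → min 45917 | T₄..T₆: k=4: 0+22610+38·17·38=47158; k=5: 22610+0+38·35·38=73150 → min 47158.
Length 4: T₁..T₄: k=1: 0+35853+30·19·17=45543; k=2: 21090+23902+30·37·17=63862; k=3: 48374+0+30·38·17=67754 → min 45543 | T₂..T₅: k=2: 0+45917+19·37·35=70522; k=3: 26714+22610+19·38·35=74594; k=4: 35853+0+19·17·35=47158 → min 47158 | T₃..T₆: k=3: 0+47158+37·38·38=100586; k=4: 23902+22610+37·17·38=70414; k=5: 45917+0+37·35·38=95127 → min 70414.
Length 5: T₁..T₅: k=1: 0+47158+30·19·35=67108; k=2: 21090+45917+30·37·35=105857; k=3: 48374+22610+30·38·35=110884; k=4: 45543+0+30·17·35=63393 → min 63393 | T₂..T₆: k=2: 0+70414+19·37·38=97128; k=3: 26714+47158+19·38·38=101308; k=4: 35853+22610+19·17·38=70737; k=5: 47158+0+19·35·38=72428 → min 70737.
Length 6: T₁..T₆: k=1: 0+70737+30·19·38=92397; k=2: 21090+70414+30·37·38=133684; k=3: 48374+47158+30·38·38=138852; k=4: 45543+22610+30·17·38=87533; k=5: 63393+0+30·35·38=103293 → min 87533.
Optimal order: ((T₁ × (T₂ × (T₃ × T₄))) × (T₅ × T₆)) with cost 87533.

87533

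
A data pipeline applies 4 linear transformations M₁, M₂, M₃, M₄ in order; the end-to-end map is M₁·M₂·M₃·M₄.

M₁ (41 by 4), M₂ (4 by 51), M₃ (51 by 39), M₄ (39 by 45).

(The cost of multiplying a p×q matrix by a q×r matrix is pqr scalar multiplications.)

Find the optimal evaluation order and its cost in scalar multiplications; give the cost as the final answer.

22356

Adjacent pairs: M₁M₂ = 41·4·51 = 8364; M₂M₃ = 4·51·39 = 7956; M₃M₄ = 51·39·45 = 89505.
Length 3: M₁..M₃: k=1: 0+7956+41·4·39=14352; k=2: 8364+0+41·51·39=89913 → min 14352 | M₂..M₄: k=2: 0+89505+4·51·45=98685; k=3: 7956+0+4·39·45=14976 → min 14976.
Length 4: M₁..M₄: k=1: 0+14976+41·4·45=22356; k=2: 8364+89505+41·51·45=191964; k=3: 14352+0+41·39·45=86307 → min 22356.
Optimal parenthesization: (M₁·((M₂·M₃)·M₄)) with cost 22356.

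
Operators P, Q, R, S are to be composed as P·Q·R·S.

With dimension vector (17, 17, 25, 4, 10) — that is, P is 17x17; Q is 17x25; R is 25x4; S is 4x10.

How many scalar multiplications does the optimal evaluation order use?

3536

Adjacent pairs: PQ = 17·17·25 = 7225; QR = 17·25·4 = 1700; RS = 25·4·10 = 1000.
Length 3: P..R: k=1: 0+1700+17·17·4=2856; k=2: 7225+0+17·25·4=8925 → min 2856 | Q..S: k=2: 0+1000+17·25·10=5250; k=3: 1700+0+17·4·10=2380 → min 2380.
Length 4: P..S: k=1: 0+2380+17·17·10=5270; k=2: 7225+1000+17·25·10=12475; k=3: 2856+0+17·4·10=3536 → min 3536.
Optimal order: ((P·(Q·R))·S) with cost 3536.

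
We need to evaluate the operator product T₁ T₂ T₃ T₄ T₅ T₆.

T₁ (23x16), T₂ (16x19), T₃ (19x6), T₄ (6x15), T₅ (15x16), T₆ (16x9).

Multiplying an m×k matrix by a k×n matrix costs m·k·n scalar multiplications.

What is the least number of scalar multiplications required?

7578

Adjacent pairs: T₁T₂ = 23·16·19 = 6992; T₂T₃ = 16·19·6 = 1824; T₃T₄ = 19·6·15 = 1710; T₄T₅ = 6·15·16 = 1440; T₅T₆ = 15·16·9 = 2160.
Length 3: T₁..T₃: k=1: 0+1824+23·16·6=4032; k=2: 6992+0+23·19·6=9614 → min 4032 | T₂..T₄: k=2: 0+1710+16·19·15=6270; k=3: 1824+0+16·6·15=3264 → min 3264 | T₃..T₅: k=3: 0+1440+19·6·16=3264; k=4: 1710+0+19·15·16=6270 → min 3264 | T₄..T₆: k=4: 0+2160+6·15·9=2970; k=5: 1440+0+6·16·9=2304 → min 2304.
Length 4: T₁..T₄: k=1: 0+3264+23·16·15=8784; k=2: 6992+1710+23·19·15=15257; k=3: 4032+0+23·6·15=6102 → min 6102 | T₂..T₅: k=2: 0+3264+16·19·16=8128; k=3: 1824+1440+16·6·16=4800; k=4: 3264+0+16·15·16=7104 → min 4800 | T₃..T₆: k=3: 0+2304+19·6·9=3330; k=4: 1710+2160+19·15·9=6435; k=5: 3264+0+19·16·9=6000 → min 3330.
Length 5: T₁..T₅: k=1: 0+4800+23·16·16=10688; k=2: 6992+3264+23·19·16=17248; k=3: 4032+1440+23·6·16=7680; k=4: 6102+0+23·15·16=11622 → min 7680 | T₂..T₆: k=2: 0+3330+16·19·9=6066; k=3: 1824+2304+16·6·9=4992; k=4: 3264+2160+16·15·9=7584; k=5: 4800+0+16·16·9=7104 → min 4992.
Length 6: T₁..T₆: k=1: 0+4992+23·16·9=8304; k=2: 6992+3330+23·19·9=14255; k=3: 4032+2304+23·6·9=7578; k=4: 6102+2160+23·15·9=11367; k=5: 7680+0+23·16·9=10992 → min 7578.
Optimal order: ((T₁ (T₂ T₃)) ((T₄ T₅) T₆)) with cost 7578.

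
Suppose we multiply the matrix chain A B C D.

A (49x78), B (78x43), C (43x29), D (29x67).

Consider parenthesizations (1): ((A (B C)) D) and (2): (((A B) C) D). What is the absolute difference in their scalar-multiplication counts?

17345

Order (1) = ((A (B C)) D): (B C): 78×43 by 43×29 → 78×29, cost 78·43·29 = 97266; (A (B C)): 49×78 by 78×29 → 49×29, cost 49·78·29 = 110838; cumulative 208104; ((A (B C)) D): 49×29 by 29×67 → 49×67, cost 49·29·67 = 95207; cumulative 303311. Total 303311.
Order (2) = (((A B) C) D): (A B): 49×78 by 78×43 → 49×43, cost 49·78·43 = 164346; ((A B) C): 49×43 by 43×29 → 49×29, cost 49·43·29 = 61103; cumulative 225449; (((A B) C) D): 49×29 by 29×67 → 49×67, cost 49·29·67 = 95207; cumulative 320656. Total 320656.
Difference: |303311 − 320656| = 17345.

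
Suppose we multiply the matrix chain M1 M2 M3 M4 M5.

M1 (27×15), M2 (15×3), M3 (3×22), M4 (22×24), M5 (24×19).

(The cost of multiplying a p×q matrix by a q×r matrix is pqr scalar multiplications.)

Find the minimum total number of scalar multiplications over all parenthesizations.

Adjacent pairs: M1M2 = 27·15·3 = 1215; M2M3 = 15·3·22 = 990; M3M4 = 3·22·24 = 1584; M4M5 = 22·24·19 = 10032.
Length 3: M1..M3: k=1: 0+990+27·15·22=9900; k=2: 1215+0+27·3·22=2997 → min 2997 | M2..M4: k=2: 0+1584+15·3·24=2664; k=3: 990+0+15·22·24=8910 → min 2664 | M3..M5: k=3: 0+10032+3·22·19=11286; k=4: 1584+0+3·24·19=2952 → min 2952.
Length 4: M1..M4: k=1: 0+2664+27·15·24=12384; k=2: 1215+1584+27·3·24=4743; k=3: 2997+0+27·22·24=17253 → min 4743 | M2..M5: k=2: 0+2952+15·3·19=3807; k=3: 990+10032+15·22·19=17292; k=4: 2664+0+15·24·19=9504 → min 3807.
Length 5: M1..M5: k=1: 0+3807+27·15·19=11502; k=2: 1215+2952+27·3·19=5706; k=3: 2997+10032+27·22·19=24315; k=4: 4743+0+27·24·19=17055 → min 5706.
Optimal order: ((M1 M2) ((M3 M4) M5)) with cost 5706.

5706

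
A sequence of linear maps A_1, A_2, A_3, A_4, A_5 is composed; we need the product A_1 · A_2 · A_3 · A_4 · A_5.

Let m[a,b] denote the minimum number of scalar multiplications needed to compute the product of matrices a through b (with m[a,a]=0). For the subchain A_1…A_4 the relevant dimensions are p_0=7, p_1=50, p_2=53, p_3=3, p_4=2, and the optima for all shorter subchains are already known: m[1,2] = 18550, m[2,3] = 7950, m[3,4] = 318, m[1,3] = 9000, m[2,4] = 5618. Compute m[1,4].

m[1,4] = min over k∈[1,3] of m[1,k]+m[k+1,4]+p_{0}·p_k·p_{4}.
k=1: 0 + 5618 + 7·50·2 = 6318; k=2: 18550 + 318 + 7·53·2 = 19610; k=3: 9000 + 0 + 7·3·2 = 9042.
Minimum: 6318 at k=1.

6318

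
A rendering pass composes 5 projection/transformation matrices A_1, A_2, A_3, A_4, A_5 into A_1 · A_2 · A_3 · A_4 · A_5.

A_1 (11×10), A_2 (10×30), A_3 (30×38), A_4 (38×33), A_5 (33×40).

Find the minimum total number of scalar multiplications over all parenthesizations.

Adjacent pairs: A_1A_2 = 11·10·30 = 3300; A_2A_3 = 10·30·38 = 11400; A_3A_4 = 30·38·33 = 37620; A_4A_5 = 38·33·40 = 50160.
Length 3: A_1..A_3: k=1: 0+11400+11·10·38=15580; k=2: 3300+0+11·30·38=15840 → min 15580 | A_2..A_4: k=2: 0+37620+10·30·33=47520; k=3: 11400+0+10·38·33=23940 → min 23940 | A_3..A_5: k=3: 0+50160+30·38·40=95760; k=4: 37620+0+30·33·40=77220 → min 77220.
Length 4: A_1..A_4: k=1: 0+23940+11·10·33=27570; k=2: 3300+37620+11·30·33=51810; k=3: 15580+0+11·38·33=29374 → min 27570 | A_2..A_5: k=2: 0+77220+10·30·40=89220; k=3: 11400+50160+10·38·40=76760; k=4: 23940+0+10·33·40=37140 → min 37140.
Length 5: A_1..A_5: k=1: 0+37140+11·10·40=41540; k=2: 3300+77220+11·30·40=93720; k=3: 15580+50160+11·38·40=82460; k=4: 27570+0+11·33·40=42090 → min 41540.
Optimal order: (A_1 · (((A_2 · A_3) · A_4) · A_5)) with cost 41540.

41540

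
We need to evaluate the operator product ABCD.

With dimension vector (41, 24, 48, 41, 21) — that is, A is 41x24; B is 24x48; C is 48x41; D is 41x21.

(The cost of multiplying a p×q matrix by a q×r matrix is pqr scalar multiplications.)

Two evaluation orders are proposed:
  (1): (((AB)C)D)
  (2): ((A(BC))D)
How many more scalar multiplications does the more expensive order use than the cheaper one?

40344

Order (1) = (((AB)C)D): (AB): 41×24 by 24×48 → 41×48, cost 41·24·48 = 47232; ((AB)C): 41×48 by 48×41 → 41×41, cost 41·48·41 = 80688; cumulative 127920; (((AB)C)D): 41×41 by 41×21 → 41×21, cost 41·41·21 = 35301; cumulative 163221. Total 163221.
Order (2) = ((A(BC))D): (BC): 24×48 by 48×41 → 24×41, cost 24·48·41 = 47232; (A(BC)): 41×24 by 24×41 → 41×41, cost 41·24·41 = 40344; cumulative 87576; ((A(BC))D): 41×41 by 41×21 → 41×21, cost 41·41·21 = 35301; cumulative 122877. Total 122877.
Difference: |163221 − 122877| = 40344.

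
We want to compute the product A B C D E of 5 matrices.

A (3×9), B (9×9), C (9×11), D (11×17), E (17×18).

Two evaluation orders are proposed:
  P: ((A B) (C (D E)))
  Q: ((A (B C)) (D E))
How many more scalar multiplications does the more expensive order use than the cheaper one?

729

Order P = ((A B) (C (D E))): (A B): 3×9 by 9×9 → 3×9, cost 3·9·9 = 243; (D E): 11×17 by 17×18 → 11×18, cost 11·17·18 = 3366; (C (D E)): 9×11 by 11×18 → 9×18, cost 9·11·18 = 1782; cumulative 5148; ((A B) (C (D E))): 3×9 by 9×18 → 3×18, cost 3·9·18 = 486; cumulative 5877. Total 5877.
Order Q = ((A (B C)) (D E)): (B C): 9×9 by 9×11 → 9×11, cost 9·9·11 = 891; (A (B C)): 3×9 by 9×11 → 3×11, cost 3·9·11 = 297; cumulative 1188; (D E): 11×17 by 17×18 → 11×18, cost 11·17·18 = 3366; ((A (B C)) (D E)): 3×11 by 11×18 → 3×18, cost 3·11·18 = 594; cumulative 5148. Total 5148.
Difference: |5877 − 5148| = 729.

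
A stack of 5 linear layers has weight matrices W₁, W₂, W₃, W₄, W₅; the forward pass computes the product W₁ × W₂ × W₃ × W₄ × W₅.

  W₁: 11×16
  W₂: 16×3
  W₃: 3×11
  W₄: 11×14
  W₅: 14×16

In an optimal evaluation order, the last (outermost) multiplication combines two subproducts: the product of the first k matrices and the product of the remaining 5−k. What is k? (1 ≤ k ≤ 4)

Adjacent pairs: W₁W₂ = 11·16·3 = 528; W₂W₃ = 16·3·11 = 528; W₃W₄ = 3·11·14 = 462; W₄W₅ = 11·14·16 = 2464.
Length 3: W₁..W₃: k=1: 0+528+11·16·11=2464; k=2: 528+0+11·3·11=891 → min 891 | W₂..W₄: k=2: 0+462+16·3·14=1134; k=3: 528+0+16·11·14=2992 → min 1134 | W₃..W₅: k=3: 0+2464+3·11·16=2992; k=4: 462+0+3·14·16=1134 → min 1134.
Length 4: W₁..W₄: k=1: 0+1134+11·16·14=3598; k=2: 528+462+11·3·14=1452; k=3: 891+0+11·11·14=2585 → min 1452 | W₂..W₅: k=2: 0+1134+16·3·16=1902; k=3: 528+2464+16·11·16=5808; k=4: 1134+0+16·14·16=4718 → min 1902.
Top-level splits: k=1: (W₁..W₁)·(W₂..W₅) → 0+1902+11·16·16 = 4718; k=2: (W₁..W₂)·(W₃..W₅) → 528+1134+11·3·16 = 2190; k=3: (W₁..W₃)·(W₄..W₅) → 891+2464+11·11·16 = 5291; k=4: (W₁..W₄)·(W₅..W₅) → 1452+0+11·14·16 = 3916.
Best split is after W₂, i.e. k = 2.

2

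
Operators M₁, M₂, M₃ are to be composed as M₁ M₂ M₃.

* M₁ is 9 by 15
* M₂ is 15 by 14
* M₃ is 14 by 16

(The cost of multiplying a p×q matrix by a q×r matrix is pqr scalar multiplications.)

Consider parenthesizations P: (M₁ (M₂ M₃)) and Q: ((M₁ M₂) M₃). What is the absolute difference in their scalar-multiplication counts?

1614

Order P = (M₁ (M₂ M₃)): (M₂ M₃): 15×14 by 14×16 → 15×16, cost 15·14·16 = 3360; (M₁ (M₂ M₃)): 9×15 by 15×16 → 9×16, cost 9·15·16 = 2160; cumulative 5520. Total 5520.
Order Q = ((M₁ M₂) M₃): (M₁ M₂): 9×15 by 15×14 → 9×14, cost 9·15·14 = 1890; ((M₁ M₂) M₃): 9×14 by 14×16 → 9×16, cost 9·14·16 = 2016; cumulative 3906. Total 3906.
Difference: |5520 − 3906| = 1614.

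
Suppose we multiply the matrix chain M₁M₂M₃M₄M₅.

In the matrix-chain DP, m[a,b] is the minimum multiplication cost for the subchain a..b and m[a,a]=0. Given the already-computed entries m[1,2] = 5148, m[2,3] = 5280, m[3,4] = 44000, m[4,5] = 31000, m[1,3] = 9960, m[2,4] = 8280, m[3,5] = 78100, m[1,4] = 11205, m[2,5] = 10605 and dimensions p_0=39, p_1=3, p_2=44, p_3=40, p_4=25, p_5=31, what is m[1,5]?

m[1,5] = min over k∈[1,4] of m[1,k]+m[k+1,5]+p_{0}·p_k·p_{5}.
k=1: 0 + 10605 + 39·3·31 = 14232; k=2: 5148 + 78100 + 39·44·31 = 136444; k=3: 9960 + 31000 + 39·40·31 = 89320; k=4: 11205 + 0 + 39·25·31 = 41430.
Minimum: 14232 at k=1.

14232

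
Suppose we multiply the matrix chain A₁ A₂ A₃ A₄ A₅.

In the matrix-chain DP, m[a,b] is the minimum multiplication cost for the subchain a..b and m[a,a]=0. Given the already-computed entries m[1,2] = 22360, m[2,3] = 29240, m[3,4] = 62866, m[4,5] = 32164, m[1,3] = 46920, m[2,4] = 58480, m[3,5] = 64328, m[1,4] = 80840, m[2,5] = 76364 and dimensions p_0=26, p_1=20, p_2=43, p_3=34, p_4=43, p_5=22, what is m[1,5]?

m[1,5] = min over k∈[1,4] of m[1,k]+m[k+1,5]+p_{0}·p_k·p_{5}.
k=1: 0 + 76364 + 26·20·22 = 87804; k=2: 22360 + 64328 + 26·43·22 = 111284; k=3: 46920 + 32164 + 26·34·22 = 98532; k=4: 80840 + 0 + 26·43·22 = 105436.
Minimum: 87804 at k=1.

87804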